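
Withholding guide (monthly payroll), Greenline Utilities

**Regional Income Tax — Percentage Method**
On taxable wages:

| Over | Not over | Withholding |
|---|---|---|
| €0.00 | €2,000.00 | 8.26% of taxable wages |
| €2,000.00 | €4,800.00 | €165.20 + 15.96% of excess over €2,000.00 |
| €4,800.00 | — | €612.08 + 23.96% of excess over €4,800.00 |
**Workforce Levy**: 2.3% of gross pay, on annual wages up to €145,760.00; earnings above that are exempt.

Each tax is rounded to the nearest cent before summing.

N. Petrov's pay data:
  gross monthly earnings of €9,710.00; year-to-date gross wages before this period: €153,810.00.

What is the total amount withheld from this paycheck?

€1,788.52

Regional Income Tax: taxable = €9,710.00
  €612.08 + 23.96% × (€9,710.00 − €4,800.00) = €612.08 + 23.96% × €4,910.00 = €1,788.52
Workforce Levy: YTD €153,810.00 ≥ cap €145,760.00 → €0.00
Total: €1,788.52 + €0.00 = €1,788.52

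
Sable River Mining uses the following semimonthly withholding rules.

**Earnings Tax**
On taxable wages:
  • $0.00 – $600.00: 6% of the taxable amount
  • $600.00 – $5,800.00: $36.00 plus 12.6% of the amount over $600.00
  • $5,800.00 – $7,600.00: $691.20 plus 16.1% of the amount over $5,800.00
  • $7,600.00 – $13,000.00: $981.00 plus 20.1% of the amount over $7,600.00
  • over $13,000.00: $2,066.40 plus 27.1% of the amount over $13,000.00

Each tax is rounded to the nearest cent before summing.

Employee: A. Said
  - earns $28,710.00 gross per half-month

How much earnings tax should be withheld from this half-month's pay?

Earnings Tax: taxable = $28,710.00
  $2,066.40 + 27.1% × ($28,710.00 − $13,000.00) = $2,066.40 + 27.1% × $15,710.00 = $6,323.81

$6,323.81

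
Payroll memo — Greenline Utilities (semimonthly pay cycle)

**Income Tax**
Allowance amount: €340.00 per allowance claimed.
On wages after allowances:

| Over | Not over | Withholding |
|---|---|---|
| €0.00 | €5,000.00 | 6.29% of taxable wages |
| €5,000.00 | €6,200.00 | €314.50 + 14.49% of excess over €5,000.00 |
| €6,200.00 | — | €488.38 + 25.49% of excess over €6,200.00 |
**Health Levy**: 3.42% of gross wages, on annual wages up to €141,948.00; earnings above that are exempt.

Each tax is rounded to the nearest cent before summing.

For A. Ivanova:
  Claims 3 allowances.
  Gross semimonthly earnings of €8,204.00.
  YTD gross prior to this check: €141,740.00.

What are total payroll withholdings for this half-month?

Income Tax: taxable = €8,204.00 − 3×€340.00 = €7,184.00
  €488.38 + 25.49% × (€7,184.00 − €6,200.00) = €488.38 + 25.49% × €984.00 = €739.20
Health Levy: cap €141,948.00 − YTD €141,740.00 = €208.00 subject; 3.42% × €208.00 = €7.11
Total: €739.20 + €7.11 = €746.31

€746.31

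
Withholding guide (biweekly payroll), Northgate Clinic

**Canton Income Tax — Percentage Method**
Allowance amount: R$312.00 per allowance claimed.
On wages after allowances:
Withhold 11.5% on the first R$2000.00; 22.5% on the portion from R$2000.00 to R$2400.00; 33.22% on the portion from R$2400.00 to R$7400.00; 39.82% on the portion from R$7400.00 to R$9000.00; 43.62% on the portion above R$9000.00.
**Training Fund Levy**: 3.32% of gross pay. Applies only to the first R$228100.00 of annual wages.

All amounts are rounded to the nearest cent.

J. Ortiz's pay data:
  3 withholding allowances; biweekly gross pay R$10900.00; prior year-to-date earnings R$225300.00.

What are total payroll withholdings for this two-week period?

Canton Income Tax: taxable = R$10900.00 − 3×R$312.00 = R$9964.00
  R$2618.12 + 43.62% × (R$9964.00 − R$9000.00) = R$2618.12 + 43.62% × R$964.00 = R$3038.62
Training Fund Levy: cap R$228100.00 − YTD R$225300.00 = R$2800.00 subject; 3.32% × R$2800.00 = R$92.96
Total: R$3038.62 + R$92.96 = R$3131.58

R$3131.58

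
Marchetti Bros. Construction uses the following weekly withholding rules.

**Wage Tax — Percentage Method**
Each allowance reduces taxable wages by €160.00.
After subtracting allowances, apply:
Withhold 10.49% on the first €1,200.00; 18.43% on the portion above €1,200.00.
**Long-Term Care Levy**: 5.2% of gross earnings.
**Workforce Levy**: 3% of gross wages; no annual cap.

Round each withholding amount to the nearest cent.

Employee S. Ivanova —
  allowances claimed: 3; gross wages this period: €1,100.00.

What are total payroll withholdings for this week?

Wage Tax: taxable = €1,100.00 − 3×€160.00 = €620.00
  10.49% × €620.00 = €65.04
Long-Term Care Levy: 5.2% × €1,100.00 = €57.20
Workforce Levy: 3% × €1,100.00 = €33.00
Total: €65.04 + €57.20 + €33.00 = €155.24

€155.24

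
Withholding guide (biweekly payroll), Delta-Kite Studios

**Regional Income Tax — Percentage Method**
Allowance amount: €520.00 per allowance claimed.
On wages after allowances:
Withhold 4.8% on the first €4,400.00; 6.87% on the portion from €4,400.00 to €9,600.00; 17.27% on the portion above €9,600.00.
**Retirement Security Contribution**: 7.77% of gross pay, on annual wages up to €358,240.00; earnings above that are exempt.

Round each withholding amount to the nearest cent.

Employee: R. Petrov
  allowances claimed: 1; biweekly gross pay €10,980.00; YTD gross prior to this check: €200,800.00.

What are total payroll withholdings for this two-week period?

€1,570.11

Regional Income Tax: taxable = €10,980.00 − 1×€520.00 = €10,460.00
  €568.44 + 17.27% × (€10,460.00 − €9,600.00) = €568.44 + 17.27% × €860.00 = €716.96
Retirement Security Contribution: 7.77% × €10,980.00 = €853.15
Total: €716.96 + €853.15 = €1,570.11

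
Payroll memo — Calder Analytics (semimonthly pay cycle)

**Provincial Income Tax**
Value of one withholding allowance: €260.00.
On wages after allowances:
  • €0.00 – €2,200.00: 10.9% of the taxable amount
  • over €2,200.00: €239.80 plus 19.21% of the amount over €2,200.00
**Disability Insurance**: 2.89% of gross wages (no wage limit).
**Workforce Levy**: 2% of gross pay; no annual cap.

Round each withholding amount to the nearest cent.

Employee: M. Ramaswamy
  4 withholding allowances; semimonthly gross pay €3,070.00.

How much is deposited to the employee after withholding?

Provincial Income Tax: taxable = €3,070.00 − 4×€260.00 = €2,030.00
  10.9% × €2,030.00 = €221.27
Disability Insurance: 2.89% × €3,070.00 = €88.72
Workforce Levy: 2% × €3,070.00 = €61.40
Total withheld: €221.27 + €88.72 + €61.40 = €371.39
Net pay: €3,070.00 − €371.39 = €2,698.61

€2,698.61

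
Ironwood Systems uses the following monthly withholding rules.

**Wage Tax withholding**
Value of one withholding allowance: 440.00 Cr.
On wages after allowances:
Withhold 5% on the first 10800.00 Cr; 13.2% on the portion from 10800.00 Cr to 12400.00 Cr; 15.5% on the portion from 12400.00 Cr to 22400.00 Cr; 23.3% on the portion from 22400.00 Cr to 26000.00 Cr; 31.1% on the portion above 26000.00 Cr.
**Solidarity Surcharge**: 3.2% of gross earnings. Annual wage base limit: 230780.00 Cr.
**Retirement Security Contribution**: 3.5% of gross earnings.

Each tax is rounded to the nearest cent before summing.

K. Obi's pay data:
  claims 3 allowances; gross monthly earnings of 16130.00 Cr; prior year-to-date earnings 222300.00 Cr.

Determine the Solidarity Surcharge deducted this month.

271.36 Cr

Solidarity Surcharge: cap 230780.00 Cr − YTD 222300.00 Cr = 8480.00 Cr subject; 3.2% × 8480.00 Cr = 271.36 Cr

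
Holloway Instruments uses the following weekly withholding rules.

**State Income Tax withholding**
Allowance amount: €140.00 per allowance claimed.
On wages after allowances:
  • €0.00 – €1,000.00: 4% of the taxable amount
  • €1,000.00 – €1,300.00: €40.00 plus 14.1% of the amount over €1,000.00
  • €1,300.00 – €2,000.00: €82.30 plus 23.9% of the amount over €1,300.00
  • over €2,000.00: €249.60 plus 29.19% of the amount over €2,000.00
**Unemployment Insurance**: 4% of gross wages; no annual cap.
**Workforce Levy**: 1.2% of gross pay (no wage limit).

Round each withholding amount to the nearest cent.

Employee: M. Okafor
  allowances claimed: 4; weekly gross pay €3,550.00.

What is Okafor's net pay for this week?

State Income Tax: taxable = €3,550.00 − 4×€140.00 = €2,990.00
  €249.60 + 29.19% × (€2,990.00 − €2,000.00) = €249.60 + 29.19% × €990.00 = €538.58
Unemployment Insurance: 4% × €3,550.00 = €142.00
Workforce Levy: 1.2% × €3,550.00 = €42.60
Total withheld: €538.58 + €142.00 + €42.60 = €723.18
Net pay: €3,550.00 − €723.18 = €2,826.82

€2,826.82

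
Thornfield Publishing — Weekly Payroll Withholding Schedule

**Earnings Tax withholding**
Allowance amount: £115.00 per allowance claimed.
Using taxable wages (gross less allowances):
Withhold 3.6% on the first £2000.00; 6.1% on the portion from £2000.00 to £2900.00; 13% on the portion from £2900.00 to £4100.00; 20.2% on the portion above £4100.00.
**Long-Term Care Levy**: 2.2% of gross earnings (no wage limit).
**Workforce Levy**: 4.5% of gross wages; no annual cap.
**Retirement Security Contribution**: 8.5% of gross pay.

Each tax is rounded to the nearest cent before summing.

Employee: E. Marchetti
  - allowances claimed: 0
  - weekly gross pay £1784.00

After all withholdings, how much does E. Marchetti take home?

Earnings Tax: taxable = £1784.00
  3.6% × £1784.00 = £64.22
Long-Term Care Levy: 2.2% × £1784.00 = £39.25
Workforce Levy: 4.5% × £1784.00 = £80.28
Retirement Security Contribution: 8.5% × £1784.00 = £151.64
Total withheld: £64.22 + £39.25 + £80.28 + £151.64 = £335.39
Net pay: £1784.00 − £335.39 = £1448.61

£1448.61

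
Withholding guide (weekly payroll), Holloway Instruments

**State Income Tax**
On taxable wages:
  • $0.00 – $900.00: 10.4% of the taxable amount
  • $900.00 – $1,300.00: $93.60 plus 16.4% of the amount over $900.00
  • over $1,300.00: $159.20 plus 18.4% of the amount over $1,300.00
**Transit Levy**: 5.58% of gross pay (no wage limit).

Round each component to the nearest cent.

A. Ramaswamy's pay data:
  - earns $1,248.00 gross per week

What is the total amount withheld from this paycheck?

State Income Tax: taxable = $1,248.00
  $93.60 + 16.4% × ($1,248.00 − $900.00) = $93.60 + 16.4% × $348.00 = $150.67
Transit Levy: 5.58% × $1,248.00 = $69.64
Total: $150.67 + $69.64 = $220.31

$220.31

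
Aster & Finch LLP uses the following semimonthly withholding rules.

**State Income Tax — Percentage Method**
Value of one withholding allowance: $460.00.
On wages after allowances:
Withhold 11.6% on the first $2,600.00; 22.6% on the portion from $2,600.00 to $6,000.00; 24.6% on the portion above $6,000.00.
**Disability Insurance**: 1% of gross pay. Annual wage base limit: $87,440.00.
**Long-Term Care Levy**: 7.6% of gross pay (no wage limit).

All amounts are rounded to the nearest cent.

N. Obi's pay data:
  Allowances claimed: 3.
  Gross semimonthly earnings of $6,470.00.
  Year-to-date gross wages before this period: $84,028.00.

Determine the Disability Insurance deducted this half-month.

$34.12

Disability Insurance: cap $87,440.00 − YTD $84,028.00 = $3,412.00 subject; 1% × $3,412.00 = $34.12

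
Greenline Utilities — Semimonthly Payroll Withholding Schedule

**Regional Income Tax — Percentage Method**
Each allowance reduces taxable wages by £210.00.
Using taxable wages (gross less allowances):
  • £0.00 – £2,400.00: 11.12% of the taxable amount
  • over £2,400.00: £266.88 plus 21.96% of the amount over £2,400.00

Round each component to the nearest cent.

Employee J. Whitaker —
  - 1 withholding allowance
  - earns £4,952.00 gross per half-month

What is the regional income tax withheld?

£781.18

Regional Income Tax: taxable = £4,952.00 − 1×£210.00 = £4,742.00
  £266.88 + 21.96% × (£4,742.00 − £2,400.00) = £266.88 + 21.96% × £2,342.00 = £781.18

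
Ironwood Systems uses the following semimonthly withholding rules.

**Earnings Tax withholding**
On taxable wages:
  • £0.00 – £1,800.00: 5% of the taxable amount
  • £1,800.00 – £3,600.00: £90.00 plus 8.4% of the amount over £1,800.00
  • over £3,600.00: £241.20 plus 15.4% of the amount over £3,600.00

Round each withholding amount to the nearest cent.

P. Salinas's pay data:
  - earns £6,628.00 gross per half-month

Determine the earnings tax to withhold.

Earnings Tax: taxable = £6,628.00
  £241.20 + 15.4% × (£6,628.00 − £3,600.00) = £241.20 + 15.4% × £3,028.00 = £707.51

£707.51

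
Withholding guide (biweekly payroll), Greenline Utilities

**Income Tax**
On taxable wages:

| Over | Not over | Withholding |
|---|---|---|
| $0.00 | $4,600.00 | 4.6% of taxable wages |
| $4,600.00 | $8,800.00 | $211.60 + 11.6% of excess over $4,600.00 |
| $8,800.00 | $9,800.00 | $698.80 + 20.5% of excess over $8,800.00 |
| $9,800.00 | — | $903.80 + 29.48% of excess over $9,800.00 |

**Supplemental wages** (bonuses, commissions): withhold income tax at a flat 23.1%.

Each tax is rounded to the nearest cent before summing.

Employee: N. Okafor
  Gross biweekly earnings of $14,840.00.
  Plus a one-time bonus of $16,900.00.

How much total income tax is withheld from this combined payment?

Income Tax: taxable = $14,840.00
  $903.80 + 29.48% × ($14,840.00 − $9,800.00) = $903.80 + 29.48% × $5,040.00 = $2,389.59
Supplemental (23.1% flat on bonus): 23.1% × $16,900.00 = $3,903.90
Total income tax: $2,389.59 + $3,903.90 = $6,293.49

$6,293.49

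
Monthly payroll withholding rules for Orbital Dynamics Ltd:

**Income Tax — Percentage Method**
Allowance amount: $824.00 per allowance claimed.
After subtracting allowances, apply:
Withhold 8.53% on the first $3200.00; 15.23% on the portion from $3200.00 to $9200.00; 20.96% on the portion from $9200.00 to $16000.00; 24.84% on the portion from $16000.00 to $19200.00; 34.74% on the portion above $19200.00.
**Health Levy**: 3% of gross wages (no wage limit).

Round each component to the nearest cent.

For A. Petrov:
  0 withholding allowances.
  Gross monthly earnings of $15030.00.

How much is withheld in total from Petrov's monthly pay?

Income Tax: taxable = $15030.00
  $1186.76 + 20.96% × ($15030.00 − $9200.00) = $1186.76 + 20.96% × $5830.00 = $2408.73
Health Levy: 3% × $15030.00 = $450.90
Total: $2408.73 + $450.90 = $2859.63

$2859.63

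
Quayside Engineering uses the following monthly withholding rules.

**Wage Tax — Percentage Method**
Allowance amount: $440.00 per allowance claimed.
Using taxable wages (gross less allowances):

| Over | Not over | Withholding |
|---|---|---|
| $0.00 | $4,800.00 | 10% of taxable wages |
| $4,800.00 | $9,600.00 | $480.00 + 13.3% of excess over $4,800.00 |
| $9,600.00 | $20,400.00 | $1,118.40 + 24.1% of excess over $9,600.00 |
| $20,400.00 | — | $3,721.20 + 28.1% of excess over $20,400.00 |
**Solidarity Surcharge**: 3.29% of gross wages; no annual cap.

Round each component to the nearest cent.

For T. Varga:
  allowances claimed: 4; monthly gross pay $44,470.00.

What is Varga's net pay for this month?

Wage Tax: taxable = $44,470.00 − 4×$440.00 = $42,710.00
  $3,721.20 + 28.1% × ($42,710.00 − $20,400.00) = $3,721.20 + 28.1% × $22,310.00 = $9,990.31
Solidarity Surcharge: 3.29% × $44,470.00 = $1,463.06
Total withheld: $9,990.31 + $1,463.06 = $11,453.37
Net pay: $44,470.00 − $11,453.37 = $33,016.63

$33,016.63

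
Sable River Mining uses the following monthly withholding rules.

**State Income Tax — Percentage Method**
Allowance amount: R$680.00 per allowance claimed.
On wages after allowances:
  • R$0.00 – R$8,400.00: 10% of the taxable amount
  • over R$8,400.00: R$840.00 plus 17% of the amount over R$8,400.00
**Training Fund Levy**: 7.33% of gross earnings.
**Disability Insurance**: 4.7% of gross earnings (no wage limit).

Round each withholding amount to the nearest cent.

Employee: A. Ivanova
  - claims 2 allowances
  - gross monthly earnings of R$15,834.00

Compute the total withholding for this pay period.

State Income Tax: taxable = R$15,834.00 − 2×R$680.00 = R$14,474.00
  R$840.00 + 17% × (R$14,474.00 − R$8,400.00) = R$840.00 + 17% × R$6,074.00 = R$1,872.58
Training Fund Levy: 7.33% × R$15,834.00 = R$1,160.63
Disability Insurance: 4.7% × R$15,834.00 = R$744.20
Total: R$1,872.58 + R$1,160.63 + R$744.20 = R$3,777.41

R$3,777.41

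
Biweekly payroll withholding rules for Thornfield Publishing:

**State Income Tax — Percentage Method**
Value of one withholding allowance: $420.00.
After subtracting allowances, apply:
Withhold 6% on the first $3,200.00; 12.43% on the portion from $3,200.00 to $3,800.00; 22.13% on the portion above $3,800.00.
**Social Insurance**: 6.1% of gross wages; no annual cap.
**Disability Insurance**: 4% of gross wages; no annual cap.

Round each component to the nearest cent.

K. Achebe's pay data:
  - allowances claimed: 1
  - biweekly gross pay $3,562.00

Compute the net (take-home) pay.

$3,013.72

State Income Tax: taxable = $3,562.00 − 1×$420.00 = $3,142.00
  6% × $3,142.00 = $188.52
Social Insurance: 6.1% × $3,562.00 = $217.28
Disability Insurance: 4% × $3,562.00 = $142.48
Total withheld: $188.52 + $217.28 + $142.48 = $548.28
Net pay: $3,562.00 − $548.28 = $3,013.72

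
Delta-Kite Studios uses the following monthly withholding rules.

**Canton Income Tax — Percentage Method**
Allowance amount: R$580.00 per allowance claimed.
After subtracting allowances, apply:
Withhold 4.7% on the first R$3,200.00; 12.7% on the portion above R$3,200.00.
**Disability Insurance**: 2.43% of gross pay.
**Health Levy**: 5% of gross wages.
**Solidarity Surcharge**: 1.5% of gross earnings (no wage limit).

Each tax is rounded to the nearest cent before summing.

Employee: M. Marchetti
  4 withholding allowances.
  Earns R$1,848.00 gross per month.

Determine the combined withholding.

Canton Income Tax: taxable = R$1,848.00 − 4×R$580.00 = R$-472.00
  Taxable ≤ 0 → R$0.00
Disability Insurance: 2.43% × R$1,848.00 = R$44.91
Health Levy: 5% × R$1,848.00 = R$92.40
Solidarity Surcharge: 1.5% × R$1,848.00 = R$27.72
Total: R$0.00 + R$44.91 + R$92.40 + R$27.72 = R$165.03

R$165.03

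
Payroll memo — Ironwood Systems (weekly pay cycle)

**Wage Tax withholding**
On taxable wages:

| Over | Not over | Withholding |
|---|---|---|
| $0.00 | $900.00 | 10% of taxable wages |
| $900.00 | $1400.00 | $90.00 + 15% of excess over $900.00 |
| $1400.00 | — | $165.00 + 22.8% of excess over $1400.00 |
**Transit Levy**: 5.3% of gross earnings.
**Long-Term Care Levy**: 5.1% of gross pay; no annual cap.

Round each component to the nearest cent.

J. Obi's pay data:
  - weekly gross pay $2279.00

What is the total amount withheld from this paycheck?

Wage Tax: taxable = $2279.00
  $165.00 + 22.8% × ($2279.00 − $1400.00) = $165.00 + 22.8% × $879.00 = $365.41
Transit Levy: 5.3% × $2279.00 = $120.79
Long-Term Care Levy: 5.1% × $2279.00 = $116.23
Total: $365.41 + $120.79 + $116.23 = $602.43

$602.43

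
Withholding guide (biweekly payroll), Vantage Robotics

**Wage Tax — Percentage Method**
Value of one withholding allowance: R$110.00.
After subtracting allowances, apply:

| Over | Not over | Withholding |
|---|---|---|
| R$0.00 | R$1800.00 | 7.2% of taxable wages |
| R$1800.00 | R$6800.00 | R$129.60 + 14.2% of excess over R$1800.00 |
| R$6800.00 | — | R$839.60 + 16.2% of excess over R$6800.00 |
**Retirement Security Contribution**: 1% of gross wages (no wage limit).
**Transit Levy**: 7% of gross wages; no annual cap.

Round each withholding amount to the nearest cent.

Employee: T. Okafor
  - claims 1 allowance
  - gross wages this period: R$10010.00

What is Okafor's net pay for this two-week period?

R$7867.40

Wage Tax: taxable = R$10010.00 − 1×R$110.00 = R$9900.00
  R$839.60 + 16.2% × (R$9900.00 − R$6800.00) = R$839.60 + 16.2% × R$3100.00 = R$1341.80
Retirement Security Contribution: 1% × R$10010.00 = R$100.10
Transit Levy: 7% × R$10010.00 = R$700.70
Total withheld: R$1341.80 + R$100.10 + R$700.70 = R$2142.60
Net pay: R$10010.00 − R$2142.60 = R$7867.40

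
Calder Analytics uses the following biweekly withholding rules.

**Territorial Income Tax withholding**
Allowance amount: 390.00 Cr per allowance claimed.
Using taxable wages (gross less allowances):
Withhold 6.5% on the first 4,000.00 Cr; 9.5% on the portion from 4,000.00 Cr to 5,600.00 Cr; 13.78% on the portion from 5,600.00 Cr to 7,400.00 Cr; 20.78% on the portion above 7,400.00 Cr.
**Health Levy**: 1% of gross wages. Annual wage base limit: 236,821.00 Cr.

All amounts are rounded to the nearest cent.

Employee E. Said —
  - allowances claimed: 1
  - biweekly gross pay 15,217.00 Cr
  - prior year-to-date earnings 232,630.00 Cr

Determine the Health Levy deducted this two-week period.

Health Levy: cap 236,821.00 Cr − YTD 232,630.00 Cr = 4,191.00 Cr subject; 1% × 4,191.00 Cr = 41.91 Cr

41.91 Cr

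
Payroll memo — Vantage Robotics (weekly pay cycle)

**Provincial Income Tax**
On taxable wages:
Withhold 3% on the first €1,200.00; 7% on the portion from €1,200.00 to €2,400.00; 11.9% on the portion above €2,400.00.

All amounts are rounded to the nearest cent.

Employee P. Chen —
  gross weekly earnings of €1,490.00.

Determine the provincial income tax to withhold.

Provincial Income Tax: taxable = €1,490.00
  €36.00 + 7% × (€1,490.00 − €1,200.00) = €36.00 + 7% × €290.00 = €56.30

€56.30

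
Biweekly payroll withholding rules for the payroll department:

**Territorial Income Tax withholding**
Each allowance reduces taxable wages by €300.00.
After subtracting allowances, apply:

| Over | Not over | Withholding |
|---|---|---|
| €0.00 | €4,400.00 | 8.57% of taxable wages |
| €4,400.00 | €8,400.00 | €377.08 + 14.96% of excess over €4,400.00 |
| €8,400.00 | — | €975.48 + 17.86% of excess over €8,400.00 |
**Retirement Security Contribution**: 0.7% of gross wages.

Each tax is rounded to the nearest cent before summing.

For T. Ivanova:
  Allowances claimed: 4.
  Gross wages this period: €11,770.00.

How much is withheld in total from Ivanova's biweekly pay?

Territorial Income Tax: taxable = €11,770.00 − 4×€300.00 = €10,570.00
  €975.48 + 17.86% × (€10,570.00 − €8,400.00) = €975.48 + 17.86% × €2,170.00 = €1,363.04
Retirement Security Contribution: 0.7% × €11,770.00 = €82.39
Total: €1,363.04 + €82.39 = €1,445.43

€1,445.43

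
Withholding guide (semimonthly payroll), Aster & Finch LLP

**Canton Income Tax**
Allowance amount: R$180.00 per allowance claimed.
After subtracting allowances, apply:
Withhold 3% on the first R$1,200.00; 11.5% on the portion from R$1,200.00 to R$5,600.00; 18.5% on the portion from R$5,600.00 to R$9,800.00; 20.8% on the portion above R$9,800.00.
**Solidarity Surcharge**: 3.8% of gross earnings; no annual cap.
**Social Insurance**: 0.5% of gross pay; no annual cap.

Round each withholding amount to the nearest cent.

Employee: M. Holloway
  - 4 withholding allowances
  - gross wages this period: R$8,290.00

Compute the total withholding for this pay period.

R$1,262.92

Canton Income Tax: taxable = R$8,290.00 − 4×R$180.00 = R$7,570.00
  R$542.00 + 18.5% × (R$7,570.00 − R$5,600.00) = R$542.00 + 18.5% × R$1,970.00 = R$906.45
Solidarity Surcharge: 3.8% × R$8,290.00 = R$315.02
Social Insurance: 0.5% × R$8,290.00 = R$41.45
Total: R$906.45 + R$315.02 + R$41.45 = R$1,262.92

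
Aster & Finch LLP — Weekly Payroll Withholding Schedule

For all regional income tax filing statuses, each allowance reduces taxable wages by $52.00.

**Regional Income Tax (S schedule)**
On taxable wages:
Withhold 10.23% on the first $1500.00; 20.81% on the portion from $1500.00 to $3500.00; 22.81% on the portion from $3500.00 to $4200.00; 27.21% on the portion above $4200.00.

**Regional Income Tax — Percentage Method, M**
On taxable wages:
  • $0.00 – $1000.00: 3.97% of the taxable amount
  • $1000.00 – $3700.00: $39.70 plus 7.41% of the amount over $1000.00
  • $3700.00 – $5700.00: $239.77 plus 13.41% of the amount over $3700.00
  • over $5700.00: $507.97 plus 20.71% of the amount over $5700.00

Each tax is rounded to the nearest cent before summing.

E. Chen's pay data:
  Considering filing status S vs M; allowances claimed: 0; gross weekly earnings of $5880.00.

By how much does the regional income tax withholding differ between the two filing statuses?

$641.20

Regional Income Tax (S): taxable = $5880.00
  $729.32 + 27.21% × ($5880.00 − $4200.00) = $729.32 + 27.21% × $1680.00 = $1186.45
Regional Income Tax (M): taxable = $5880.00
  $507.97 + 20.71% × ($5880.00 − $5700.00) = $507.97 + 20.71% × $180.00 = $545.25
Difference: |$1186.45 − $545.25| = $641.20 (higher under S)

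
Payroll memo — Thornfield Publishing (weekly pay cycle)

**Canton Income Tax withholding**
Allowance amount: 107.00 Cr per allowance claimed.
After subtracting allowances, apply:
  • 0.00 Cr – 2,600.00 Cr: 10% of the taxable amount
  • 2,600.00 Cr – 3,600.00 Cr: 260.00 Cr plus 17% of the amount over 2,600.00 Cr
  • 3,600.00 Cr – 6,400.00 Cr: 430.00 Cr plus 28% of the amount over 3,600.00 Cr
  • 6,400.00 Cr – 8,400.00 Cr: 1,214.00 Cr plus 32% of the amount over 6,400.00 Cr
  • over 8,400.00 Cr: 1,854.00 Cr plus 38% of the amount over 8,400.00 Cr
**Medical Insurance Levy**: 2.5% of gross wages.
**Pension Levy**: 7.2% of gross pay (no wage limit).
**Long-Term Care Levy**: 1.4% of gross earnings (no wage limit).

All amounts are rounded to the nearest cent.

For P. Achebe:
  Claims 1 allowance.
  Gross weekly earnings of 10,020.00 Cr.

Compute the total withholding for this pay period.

Canton Income Tax: taxable = 10,020.00 Cr − 1×107.00 Cr = 9,913.00 Cr
  1,854.00 Cr + 38% × (9,913.00 Cr − 8,400.00 Cr) = 1,854.00 Cr + 38% × 1,513.00 Cr = 2,428.94 Cr
Medical Insurance Levy: 2.5% × 10,020.00 Cr = 250.50 Cr
Pension Levy: 7.2% × 10,020.00 Cr = 721.44 Cr
Long-Term Care Levy: 1.4% × 10,020.00 Cr = 140.28 Cr
Total: 2,428.94 Cr + 250.50 Cr + 721.44 Cr + 140.28 Cr = 3,541.16 Cr

3,541.16 Cr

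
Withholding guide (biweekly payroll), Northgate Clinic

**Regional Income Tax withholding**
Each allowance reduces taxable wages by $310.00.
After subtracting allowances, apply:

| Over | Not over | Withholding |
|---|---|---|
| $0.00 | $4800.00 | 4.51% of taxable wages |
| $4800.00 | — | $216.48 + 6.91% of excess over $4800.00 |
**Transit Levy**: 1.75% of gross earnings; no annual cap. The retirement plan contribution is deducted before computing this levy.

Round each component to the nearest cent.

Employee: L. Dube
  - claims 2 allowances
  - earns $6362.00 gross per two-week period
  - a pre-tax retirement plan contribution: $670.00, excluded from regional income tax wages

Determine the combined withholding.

Regional Income Tax: taxable = $6362.00 − $670.00 − 2×$310.00 = $5072.00
  $216.48 + 6.91% × ($5072.00 − $4800.00) = $216.48 + 6.91% × $272.00 = $235.28
Transit Levy: 1.75% × $5692.00 = $99.61
Total: $235.28 + $99.61 = $334.89

$334.89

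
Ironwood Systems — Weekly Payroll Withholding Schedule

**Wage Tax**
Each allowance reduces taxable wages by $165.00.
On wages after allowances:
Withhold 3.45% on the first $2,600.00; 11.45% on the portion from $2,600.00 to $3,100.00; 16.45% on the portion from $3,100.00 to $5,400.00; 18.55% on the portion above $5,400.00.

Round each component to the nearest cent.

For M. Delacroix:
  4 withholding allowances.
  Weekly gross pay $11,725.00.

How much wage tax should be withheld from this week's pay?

$1,576.16

Wage Tax: taxable = $11,725.00 − 4×$165.00 = $11,065.00
  $525.30 + 18.55% × ($11,065.00 − $5,400.00) = $525.30 + 18.55% × $5,665.00 = $1,576.16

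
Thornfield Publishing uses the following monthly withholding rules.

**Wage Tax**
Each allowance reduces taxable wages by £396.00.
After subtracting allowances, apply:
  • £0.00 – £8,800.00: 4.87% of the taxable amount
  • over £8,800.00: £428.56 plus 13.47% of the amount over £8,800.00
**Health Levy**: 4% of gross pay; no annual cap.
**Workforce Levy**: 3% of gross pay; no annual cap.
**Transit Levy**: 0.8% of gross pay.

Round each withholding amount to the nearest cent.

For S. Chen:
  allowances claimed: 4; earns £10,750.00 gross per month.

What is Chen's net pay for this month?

Wage Tax: taxable = £10,750.00 − 4×£396.00 = £9,166.00
  £428.56 + 13.47% × (£9,166.00 − £8,800.00) = £428.56 + 13.47% × £366.00 = £477.86
Health Levy: 4% × £10,750.00 = £430.00
Workforce Levy: 3% × £10,750.00 = £322.50
Transit Levy: 0.8% × £10,750.00 = £86.00
Total withheld: £477.86 + £430.00 + £322.50 + £86.00 = £1,316.36
Net pay: £10,750.00 − £1,316.36 = £9,433.64

£9,433.64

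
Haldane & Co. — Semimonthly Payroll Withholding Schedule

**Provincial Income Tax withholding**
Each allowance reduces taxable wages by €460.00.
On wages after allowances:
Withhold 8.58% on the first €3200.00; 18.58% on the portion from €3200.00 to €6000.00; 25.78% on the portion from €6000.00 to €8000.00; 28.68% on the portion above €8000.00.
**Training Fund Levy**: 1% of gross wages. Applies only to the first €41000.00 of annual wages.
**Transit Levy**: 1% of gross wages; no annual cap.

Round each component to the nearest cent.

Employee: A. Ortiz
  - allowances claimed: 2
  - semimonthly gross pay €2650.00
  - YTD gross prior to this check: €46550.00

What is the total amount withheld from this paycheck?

€174.93

Provincial Income Tax: taxable = €2650.00 − 2×€460.00 = €1730.00
  8.58% × €1730.00 = €148.43
Training Fund Levy: YTD €46550.00 ≥ cap €41000.00 → €0.00
Transit Levy: 1% × €2650.00 = €26.50
Total: €148.43 + €0.00 + €26.50 = €174.93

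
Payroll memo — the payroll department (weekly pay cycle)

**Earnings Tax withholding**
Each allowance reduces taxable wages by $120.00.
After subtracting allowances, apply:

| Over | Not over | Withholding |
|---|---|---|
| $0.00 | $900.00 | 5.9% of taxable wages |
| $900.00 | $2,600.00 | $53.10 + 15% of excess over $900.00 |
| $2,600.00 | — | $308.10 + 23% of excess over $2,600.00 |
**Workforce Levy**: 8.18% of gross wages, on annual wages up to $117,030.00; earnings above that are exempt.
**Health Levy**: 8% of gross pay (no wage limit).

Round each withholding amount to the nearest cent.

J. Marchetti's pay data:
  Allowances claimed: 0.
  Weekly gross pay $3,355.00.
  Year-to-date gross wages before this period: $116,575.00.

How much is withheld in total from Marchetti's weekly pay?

$787.37

Earnings Tax: taxable = $3,355.00
  $308.10 + 23% × ($3,355.00 − $2,600.00) = $308.10 + 23% × $755.00 = $481.75
Workforce Levy: cap $117,030.00 − YTD $116,575.00 = $455.00 subject; 8.18% × $455.00 = $37.22
Health Levy: 8% × $3,355.00 = $268.40
Total: $481.75 + $37.22 + $268.40 = $787.37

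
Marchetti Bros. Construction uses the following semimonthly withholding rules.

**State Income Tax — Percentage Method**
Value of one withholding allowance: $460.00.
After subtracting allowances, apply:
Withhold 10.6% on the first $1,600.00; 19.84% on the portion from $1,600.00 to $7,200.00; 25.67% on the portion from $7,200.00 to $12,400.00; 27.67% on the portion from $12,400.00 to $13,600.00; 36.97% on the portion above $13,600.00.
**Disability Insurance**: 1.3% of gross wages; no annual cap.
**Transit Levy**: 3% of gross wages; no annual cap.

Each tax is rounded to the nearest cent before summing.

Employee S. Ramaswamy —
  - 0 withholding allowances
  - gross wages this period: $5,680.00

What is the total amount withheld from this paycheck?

State Income Tax: taxable = $5,680.00
  $169.60 + 19.84% × ($5,680.00 − $1,600.00) = $169.60 + 19.84% × $4,080.00 = $979.07
Disability Insurance: 1.3% × $5,680.00 = $73.84
Transit Levy: 3% × $5,680.00 = $170.40
Total: $979.07 + $73.84 + $170.40 = $1,223.31

$1,223.31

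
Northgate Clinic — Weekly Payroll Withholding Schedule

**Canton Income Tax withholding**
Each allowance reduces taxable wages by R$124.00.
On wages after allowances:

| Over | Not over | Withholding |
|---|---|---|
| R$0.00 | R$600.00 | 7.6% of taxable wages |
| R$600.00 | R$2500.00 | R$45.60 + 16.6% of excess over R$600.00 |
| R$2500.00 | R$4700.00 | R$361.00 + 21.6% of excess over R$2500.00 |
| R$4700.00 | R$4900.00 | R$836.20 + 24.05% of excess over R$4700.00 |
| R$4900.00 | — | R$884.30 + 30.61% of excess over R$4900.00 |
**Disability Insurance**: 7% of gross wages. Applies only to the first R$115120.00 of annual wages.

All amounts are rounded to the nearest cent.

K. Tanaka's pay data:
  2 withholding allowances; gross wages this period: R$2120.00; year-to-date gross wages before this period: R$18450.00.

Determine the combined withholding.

Canton Income Tax: taxable = R$2120.00 − 2×R$124.00 = R$1872.00
  R$45.60 + 16.6% × (R$1872.00 − R$600.00) = R$45.60 + 16.6% × R$1272.00 = R$256.75
Disability Insurance: 7% × R$2120.00 = R$148.40
Total: R$256.75 + R$148.40 = R$405.15

R$405.15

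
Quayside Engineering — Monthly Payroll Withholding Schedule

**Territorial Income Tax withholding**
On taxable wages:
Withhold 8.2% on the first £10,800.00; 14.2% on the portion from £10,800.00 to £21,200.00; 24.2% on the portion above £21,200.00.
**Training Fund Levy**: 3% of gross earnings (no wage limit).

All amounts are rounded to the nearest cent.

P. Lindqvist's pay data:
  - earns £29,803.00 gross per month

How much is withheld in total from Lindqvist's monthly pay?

£5,338.42

Territorial Income Tax: taxable = £29,803.00
  £2,362.40 + 24.2% × (£29,803.00 − £21,200.00) = £2,362.40 + 24.2% × £8,603.00 = £4,444.33
Training Fund Levy: 3% × £29,803.00 = £894.09
Total: £4,444.33 + £894.09 = £5,338.42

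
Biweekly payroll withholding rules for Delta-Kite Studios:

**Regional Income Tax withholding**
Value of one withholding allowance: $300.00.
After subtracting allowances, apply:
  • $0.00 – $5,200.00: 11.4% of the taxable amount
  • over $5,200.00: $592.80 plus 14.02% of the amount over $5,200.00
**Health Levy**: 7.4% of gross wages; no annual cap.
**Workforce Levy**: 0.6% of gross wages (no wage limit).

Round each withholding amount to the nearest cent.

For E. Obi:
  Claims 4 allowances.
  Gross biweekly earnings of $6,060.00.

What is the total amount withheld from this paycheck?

Regional Income Tax: taxable = $6,060.00 − 4×$300.00 = $4,860.00
  11.4% × $4,860.00 = $554.04
Health Levy: 7.4% × $6,060.00 = $448.44
Workforce Levy: 0.6% × $6,060.00 = $36.36
Total: $554.04 + $448.44 + $36.36 = $1,038.84

$1,038.84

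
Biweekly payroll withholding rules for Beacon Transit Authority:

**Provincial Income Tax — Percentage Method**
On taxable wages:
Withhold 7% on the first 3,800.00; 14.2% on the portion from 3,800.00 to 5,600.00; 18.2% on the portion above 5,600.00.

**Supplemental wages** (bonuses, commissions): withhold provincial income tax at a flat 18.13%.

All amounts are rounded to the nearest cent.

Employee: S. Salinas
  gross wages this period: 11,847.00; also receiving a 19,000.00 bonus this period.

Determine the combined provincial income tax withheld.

5,103.25

Provincial Income Tax: taxable = 11,847.00
  521.60 + 18.2% × (11,847.00 − 5,600.00) = 521.60 + 18.2% × 6,247.00 = 1,658.55
Supplemental (18.13% flat on bonus): 18.13% × 19,000.00 = 3,444.70
Total provincial income tax: 1,658.55 + 3,444.70 = 5,103.25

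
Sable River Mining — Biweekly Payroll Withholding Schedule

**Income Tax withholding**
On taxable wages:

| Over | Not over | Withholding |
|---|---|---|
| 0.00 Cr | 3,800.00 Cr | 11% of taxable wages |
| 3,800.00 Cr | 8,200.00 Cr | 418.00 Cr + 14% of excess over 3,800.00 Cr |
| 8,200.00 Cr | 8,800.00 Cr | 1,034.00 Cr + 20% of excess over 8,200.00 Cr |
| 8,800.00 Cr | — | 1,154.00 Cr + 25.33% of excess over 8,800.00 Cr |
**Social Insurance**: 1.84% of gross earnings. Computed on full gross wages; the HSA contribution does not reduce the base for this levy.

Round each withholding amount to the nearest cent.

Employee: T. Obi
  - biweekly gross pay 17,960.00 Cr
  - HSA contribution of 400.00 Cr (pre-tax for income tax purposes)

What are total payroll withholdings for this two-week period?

3,703.37 Cr

Income Tax: taxable = 17,960.00 Cr − 400.00 Cr = 17,560.00 Cr
  1,154.00 Cr + 25.33% × (17,560.00 Cr − 8,800.00 Cr) = 1,154.00 Cr + 25.33% × 8,760.00 Cr = 3,372.91 Cr
Social Insurance: 1.84% × 17,960.00 Cr = 330.46 Cr
Total: 3,372.91 Cr + 330.46 Cr = 3,703.37 Cr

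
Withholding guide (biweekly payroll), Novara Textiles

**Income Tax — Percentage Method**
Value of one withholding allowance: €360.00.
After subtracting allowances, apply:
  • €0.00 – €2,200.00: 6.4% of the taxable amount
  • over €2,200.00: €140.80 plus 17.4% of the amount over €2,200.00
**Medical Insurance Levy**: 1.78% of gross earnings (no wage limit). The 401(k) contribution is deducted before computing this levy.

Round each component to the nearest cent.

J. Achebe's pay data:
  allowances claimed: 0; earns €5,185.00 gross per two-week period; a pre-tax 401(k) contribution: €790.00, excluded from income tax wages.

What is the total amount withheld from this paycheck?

€600.96

Income Tax: taxable = €5,185.00 − €790.00 = €4,395.00
  €140.80 + 17.4% × (€4,395.00 − €2,200.00) = €140.80 + 17.4% × €2,195.00 = €522.73
Medical Insurance Levy: 1.78% × €4,395.00 = €78.23
Total: €522.73 + €78.23 = €600.96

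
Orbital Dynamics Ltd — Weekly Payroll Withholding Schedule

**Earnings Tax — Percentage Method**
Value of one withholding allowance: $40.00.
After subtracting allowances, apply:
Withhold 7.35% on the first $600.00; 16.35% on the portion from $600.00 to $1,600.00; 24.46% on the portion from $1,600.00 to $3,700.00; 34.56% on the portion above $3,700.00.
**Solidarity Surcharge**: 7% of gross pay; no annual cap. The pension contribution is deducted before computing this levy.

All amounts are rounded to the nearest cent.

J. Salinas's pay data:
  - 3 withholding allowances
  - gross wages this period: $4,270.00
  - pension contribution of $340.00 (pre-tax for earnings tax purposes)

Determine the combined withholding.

Earnings Tax: taxable = $4,270.00 − $340.00 − 3×$40.00 = $3,810.00
  $721.26 + 34.56% × ($3,810.00 − $3,700.00) = $721.26 + 34.56% × $110.00 = $759.28
Solidarity Surcharge: 7% × $3,930.00 = $275.10
Total: $759.28 + $275.10 = $1,034.38

$1,034.38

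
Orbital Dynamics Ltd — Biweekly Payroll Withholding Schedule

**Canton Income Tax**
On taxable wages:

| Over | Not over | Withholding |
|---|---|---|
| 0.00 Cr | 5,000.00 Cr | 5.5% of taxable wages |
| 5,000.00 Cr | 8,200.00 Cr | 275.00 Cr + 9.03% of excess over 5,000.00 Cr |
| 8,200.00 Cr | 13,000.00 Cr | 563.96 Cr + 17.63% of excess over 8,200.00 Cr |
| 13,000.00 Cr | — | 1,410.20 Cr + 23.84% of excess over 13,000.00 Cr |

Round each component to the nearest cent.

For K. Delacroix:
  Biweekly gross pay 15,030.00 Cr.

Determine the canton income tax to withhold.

Canton Income Tax: taxable = 15,030.00 Cr
  1,410.20 Cr + 23.84% × (15,030.00 Cr − 13,000.00 Cr) = 1,410.20 Cr + 23.84% × 2,030.00 Cr = 1,894.15 Cr

1,894.15 Cr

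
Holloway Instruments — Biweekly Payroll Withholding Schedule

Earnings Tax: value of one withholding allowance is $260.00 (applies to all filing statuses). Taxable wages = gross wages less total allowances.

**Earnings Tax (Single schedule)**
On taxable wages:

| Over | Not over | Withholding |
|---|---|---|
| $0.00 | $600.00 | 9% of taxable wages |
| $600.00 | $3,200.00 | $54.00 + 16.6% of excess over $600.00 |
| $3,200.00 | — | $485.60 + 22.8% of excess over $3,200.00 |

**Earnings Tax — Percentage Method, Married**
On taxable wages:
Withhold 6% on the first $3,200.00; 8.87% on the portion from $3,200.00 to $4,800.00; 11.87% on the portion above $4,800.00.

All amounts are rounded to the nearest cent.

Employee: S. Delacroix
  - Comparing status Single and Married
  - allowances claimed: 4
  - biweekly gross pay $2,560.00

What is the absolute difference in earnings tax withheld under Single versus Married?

$115.52

Earnings Tax (Single): taxable = $2,560.00 − 4×$260.00 = $1,520.00
  $54.00 + 16.6% × ($1,520.00 − $600.00) = $54.00 + 16.6% × $920.00 = $206.72
Earnings Tax (Married): taxable = $2,560.00 − 4×$260.00 = $1,520.00
  6% × $1,520.00 = $91.20
Difference: |$206.72 − $91.20| = $115.52 (higher under Single)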